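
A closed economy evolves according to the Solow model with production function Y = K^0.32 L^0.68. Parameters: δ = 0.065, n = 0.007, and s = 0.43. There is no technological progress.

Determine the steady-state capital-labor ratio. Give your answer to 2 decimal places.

k* = 13.85

Steady state requires s·f(k) = (n + δ)·k, i.e. s·k^α = (n + δ)·k.
Dividing both sides by k: k^(1−α) = s / (n + δ).
k^0.68 = 0.43 / (0.007 + 0.065) = 0.43 / 0.072 = 5.9722
k* = 5.9722^(1/0.68) ≈ 13.8476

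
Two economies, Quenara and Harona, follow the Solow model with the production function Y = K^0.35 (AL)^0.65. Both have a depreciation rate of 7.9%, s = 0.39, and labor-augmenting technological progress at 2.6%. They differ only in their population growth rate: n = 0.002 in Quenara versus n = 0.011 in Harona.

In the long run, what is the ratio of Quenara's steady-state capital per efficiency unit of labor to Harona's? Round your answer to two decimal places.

Steady-state k* = [s/(n + g + δ)]^(1/(1−α)), so the ratio is [ (s_Q/(n + g + δ)_Q) / (s_H/(n + g + δ)_H) ]^1.5385.
s_Q/(n + g + δ)_Q = 0.39/0.107 = 3.6449; s_H/(n + g + δ)_H = 0.39/0.116 = 3.3621.
Ratio = (3.6449/3.3621)^1.5385 = 1.0841^1.5385 ≈ 1.1323

k*_Q / k*_H ≈ 1.13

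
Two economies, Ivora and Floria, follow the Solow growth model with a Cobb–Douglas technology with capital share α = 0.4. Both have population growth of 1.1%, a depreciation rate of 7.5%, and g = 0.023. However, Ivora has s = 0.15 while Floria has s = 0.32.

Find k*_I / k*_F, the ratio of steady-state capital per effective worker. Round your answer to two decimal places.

Steady-state k* = [s/(n + g + δ)]^(1/(1−α)), so the ratio is [ (s_I/(n + g + δ)_I) / (s_F/(n + g + δ)_F) ]^1.6667.
s_I/(n + g + δ)_I = 0.15/0.109 = 1.3761; s_F/(n + g + δ)_F = 0.32/0.109 = 2.9358.
Ratio = (1.3761/2.9358)^1.6667 = 0.4687^1.6667 ≈ 0.2828

ratio ≈ 0.28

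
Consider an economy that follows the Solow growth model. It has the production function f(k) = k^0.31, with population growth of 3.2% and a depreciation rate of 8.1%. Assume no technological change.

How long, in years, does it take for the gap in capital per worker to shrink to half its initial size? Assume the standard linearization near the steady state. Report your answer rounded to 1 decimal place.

Near the steady state the convergence rate is λ = (1 − α)(n + δ).
λ = (1 − 0.31) × 0.113 = 0.69 × 0.113 = 0.07797
Half-life = ln 2 / λ = 0.6931 / 0.07797 ≈ 8.89 years

t_½ ≈ 8.9 years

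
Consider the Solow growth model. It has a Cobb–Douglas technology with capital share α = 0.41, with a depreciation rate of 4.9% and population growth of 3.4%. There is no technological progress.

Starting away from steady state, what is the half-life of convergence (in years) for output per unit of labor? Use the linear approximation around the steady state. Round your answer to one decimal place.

about 14.2 years

Near the steady state the convergence rate is λ = (1 − α)(n + δ).
λ = (1 − 0.41) × 0.083 = 0.59 × 0.083 = 0.04897
Half-life = ln 2 / λ = 0.6931 / 0.04897 ≈ 14.15 years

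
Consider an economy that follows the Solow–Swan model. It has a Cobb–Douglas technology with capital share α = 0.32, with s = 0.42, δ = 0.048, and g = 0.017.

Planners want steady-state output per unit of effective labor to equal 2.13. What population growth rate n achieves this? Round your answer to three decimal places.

n ≈ 0.019

In steady state, investment equals break-even investment: s·k^α = (n + g + δ)·k.
Since y* = [s/(n + g + δ)]^(α/(1−α)), we have s/(n + g + δ) = (y*)^((1−α)/α) = 2.13^2.125 = 4.9866.
Therefore n + g + δ = s / 4.9866 = 0.42 / 4.9866 = 0.0842, so n = 0.0842 − 0.065 = 0.0192.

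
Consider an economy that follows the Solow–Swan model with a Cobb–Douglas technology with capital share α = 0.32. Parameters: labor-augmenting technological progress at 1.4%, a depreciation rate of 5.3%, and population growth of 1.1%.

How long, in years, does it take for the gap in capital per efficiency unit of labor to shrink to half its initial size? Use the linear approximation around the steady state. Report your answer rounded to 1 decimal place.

half-life ≈ 13.1 years

Near the steady state the convergence rate is λ = (1 − α)(n + g + δ).
λ = (1 − 0.32) × 0.078 = 0.68 × 0.078 = 0.05304
Half-life = ln 2 / λ = 0.6931 / 0.05304 ≈ 13.07 years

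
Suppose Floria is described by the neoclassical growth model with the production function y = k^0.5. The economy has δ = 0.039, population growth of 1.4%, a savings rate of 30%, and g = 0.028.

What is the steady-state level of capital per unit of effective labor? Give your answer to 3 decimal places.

k* ≈ 13.717

At the steady state, Δk = 0, so s·k^α = (n + g + δ)·k.
Rearranging, k^(1−α) = s / (n + g + δ).
k^0.5 = 0.30 / (0.014 + 0.028 + 0.039) = 0.30 / 0.081 = 3.7037
k* = 3.7037^(1/0.5) ≈ 13.7174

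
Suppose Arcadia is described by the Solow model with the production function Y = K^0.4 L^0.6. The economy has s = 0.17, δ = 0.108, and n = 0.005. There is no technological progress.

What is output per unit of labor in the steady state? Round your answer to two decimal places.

y* ≈ 1.31

Steady state requires s·f(k) = (n + δ)·k, i.e. s·k^α = (n + δ)·k.
Rearranging, k^(1−α) = s / (n + δ).
k^0.6 = 0.17 / (0.005 + 0.108) = 0.17 / 0.113 = 1.5044
k* = 1.5044^(1/0.6) ≈ 1.9752
y* = (k*)^α = 1.9752^0.4 ≈ 1.3129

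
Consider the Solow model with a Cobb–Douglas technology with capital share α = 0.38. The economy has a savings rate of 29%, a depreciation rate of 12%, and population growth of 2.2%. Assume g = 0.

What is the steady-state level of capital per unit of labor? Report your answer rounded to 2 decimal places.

In steady state, investment equals break-even investment: s·k^α = (n + δ)·k.
Rearranging, k^(1−α) = s / (n + δ).
k^0.62 = 0.29 / (0.022 + 0.120) = 0.29 / 0.142 = 2.0423
k* = 2.0423^(1/0.62) ≈ 3.1637

k* ≈ 3.16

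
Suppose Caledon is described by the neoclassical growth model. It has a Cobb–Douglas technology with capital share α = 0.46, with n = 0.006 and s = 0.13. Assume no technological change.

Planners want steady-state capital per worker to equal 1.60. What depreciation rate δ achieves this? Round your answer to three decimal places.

δ ≈ 0.095

In steady state, investment equals break-even investment: s·k^α = (n + δ)·k.
So s / (n + δ) = (k*)^(1−α) = 1.60^0.54 = 1.2889.
Therefore n + δ = s / 1.2889 = 0.13 / 1.2889 = 0.1009, so δ = 0.1009 − 0.006 = 0.0949.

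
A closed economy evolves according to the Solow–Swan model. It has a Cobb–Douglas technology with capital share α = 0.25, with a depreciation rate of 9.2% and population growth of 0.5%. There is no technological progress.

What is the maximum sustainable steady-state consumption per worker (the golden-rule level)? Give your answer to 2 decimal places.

At the golden rule, f'(k) = n + δ, so α·k^(α−1) = n + δ and k_gold = (α/(n + δ))^(1/(1−α)).
k_gold = (0.25/0.097)^(1/0.75) = 2.5773^1.3333 ≈ 3.5335
c_gold = f(k_gold) − (n + δ)·k_gold = 1.3710 − 0.097×3.5335 ≈ 1.0283

c_gold ≈ 1.03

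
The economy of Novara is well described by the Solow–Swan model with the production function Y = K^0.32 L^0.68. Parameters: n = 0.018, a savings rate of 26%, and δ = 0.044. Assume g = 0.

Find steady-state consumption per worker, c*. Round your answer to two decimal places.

c* = 1.45

In steady state, investment equals break-even investment: s·k^α = (n + δ)·k.
Dividing both sides by k: k^(1−α) = s / (n + δ).
k^0.68 = 0.26 / (0.018 + 0.044) = 0.26 / 0.062 = 4.1935
k* = 4.1935^(1/0.68) ≈ 8.2329
y* = (k*)^α = 8.2329^0.32 ≈ 1.9633
c* = (1 − s)·y* = (1 − 0.26) × 1.9633 ≈ 1.4528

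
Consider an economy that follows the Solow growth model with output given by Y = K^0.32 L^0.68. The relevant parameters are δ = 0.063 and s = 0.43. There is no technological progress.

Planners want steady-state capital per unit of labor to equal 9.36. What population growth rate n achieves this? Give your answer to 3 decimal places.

Steady state requires s·f(k) = (n + δ)·k, i.e. s·k^α = (n + δ)·k.
So s / (n + δ) = (k*)^(1−α) = 9.36^0.68 = 4.5758.
Therefore n + δ = s / 4.5758 = 0.43 / 4.5758 = 0.0940, so n = 0.0940 − 0.063 = 0.0310.

n ≈ 0.031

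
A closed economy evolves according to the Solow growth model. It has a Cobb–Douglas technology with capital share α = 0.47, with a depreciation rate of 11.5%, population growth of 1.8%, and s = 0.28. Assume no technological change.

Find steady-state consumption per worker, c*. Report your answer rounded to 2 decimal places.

c* ≈ 1.39

At the steady state, Δk = 0, so s·k^α = (n + δ)·k.
Rearranging, k^(1−α) = s / (n + δ).
k^0.53 = 0.28 / (0.018 + 0.115) = 0.28 / 0.133 = 2.1053
k* = 2.1053^(1/0.53) ≈ 4.0741
y* = (k*)^α = 4.0741^0.47 ≈ 1.9352
c* = (1 − s)·y* = (1 − 0.28) × 1.9352 ≈ 1.3933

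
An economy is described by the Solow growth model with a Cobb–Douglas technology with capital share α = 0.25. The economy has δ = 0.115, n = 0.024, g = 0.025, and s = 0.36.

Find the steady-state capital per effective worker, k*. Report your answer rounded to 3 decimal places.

k* ≈ 2.853

Steady state requires s·f(k) = (n + g + δ)·k, i.e. s·k^α = (n + g + δ)·k.
Dividing both sides by k: k^(1−α) = s / (n + g + δ).
k^0.75 = 0.36 / (0.024 + 0.025 + 0.115) = 0.36 / 0.164 = 2.1951
k* = 2.1951^(1/0.75) ≈ 2.8528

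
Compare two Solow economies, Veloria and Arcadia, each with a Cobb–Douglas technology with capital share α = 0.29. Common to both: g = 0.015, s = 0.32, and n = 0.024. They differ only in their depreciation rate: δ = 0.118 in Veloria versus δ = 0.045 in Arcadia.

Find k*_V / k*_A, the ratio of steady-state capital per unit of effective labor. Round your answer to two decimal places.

k*_V / k*_A ≈ 0.41

Steady-state k* = [s/(n + g + δ)]^(1/(1−α)), so the ratio is [ (s_V/(n + g + δ)_V) / (s_A/(n + g + δ)_A) ]^1.4085.
s_V/(n + g + δ)_V = 0.32/0.157 = 2.0382; s_A/(n + g + δ)_A = 0.32/0.084 = 3.8095.
Ratio = (2.0382/3.8095)^1.4085 = 0.5350^1.4085 ≈ 0.4144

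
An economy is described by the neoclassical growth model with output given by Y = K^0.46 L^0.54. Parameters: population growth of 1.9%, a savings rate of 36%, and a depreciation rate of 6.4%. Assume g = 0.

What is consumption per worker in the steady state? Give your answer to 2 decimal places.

At the steady state, Δk = 0, so s·k^α = (n + δ)·k.
Dividing both sides by k: k^(1−α) = s / (n + δ).
k^0.54 = 0.36 / (0.019 + 0.064) = 0.36 / 0.083 = 4.3373
k* = 4.3373^(1/0.54) ≈ 15.1369
y* = (k*)^α = 15.1369^0.46 ≈ 3.4899
c* = (1 − s)·y* = (1 − 0.36) × 3.4899 ≈ 2.2335

c* = 2.23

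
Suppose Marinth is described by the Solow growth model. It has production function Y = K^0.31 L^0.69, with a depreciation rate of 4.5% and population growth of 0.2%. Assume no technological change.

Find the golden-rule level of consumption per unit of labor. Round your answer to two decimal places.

c_gold ≈ 1.61

At the golden rule, f'(k) = n + δ, so α·k^(α−1) = n + δ and k_gold = (α/(n + δ))^(1/(1−α)).
k_gold = (0.31/0.047)^(1/0.69) = 6.5957^1.4493 ≈ 15.3941
c_gold = f(k_gold) − (n + δ)·k_gold = 2.3339 − 0.047×15.3941 ≈ 1.6104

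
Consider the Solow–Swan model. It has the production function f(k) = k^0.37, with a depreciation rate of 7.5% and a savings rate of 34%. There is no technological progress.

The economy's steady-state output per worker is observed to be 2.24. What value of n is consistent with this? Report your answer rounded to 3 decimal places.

n ≈ 0.011

In steady state, investment equals break-even investment: s·k^α = (n + δ)·k.
Since y* = [s/(n + δ)]^(α/(1−α)), we have s/(n + δ) = (y*)^((1−α)/α) = 2.24^1.7027 = 3.9479.
Therefore n + δ = s / 3.9479 = 0.34 / 3.9479 = 0.0861, so n = 0.0861 − 0.075 = 0.0111.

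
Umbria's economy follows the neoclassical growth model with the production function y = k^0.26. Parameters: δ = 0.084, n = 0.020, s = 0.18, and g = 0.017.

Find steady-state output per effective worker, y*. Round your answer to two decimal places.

At the steady state, Δk = 0, so s·k^α = (n + g + δ)·k.
Rearranging, k^(1−α) = s / (n + g + δ).
k^0.74 = 0.18 / (0.020 + 0.017 + 0.084) = 0.18 / 0.121 = 1.4876
k* = 1.4876^(1/0.74) ≈ 1.7104
y* = (k*)^α = 1.7104^0.26 ≈ 1.1498

y* ≈ 1.15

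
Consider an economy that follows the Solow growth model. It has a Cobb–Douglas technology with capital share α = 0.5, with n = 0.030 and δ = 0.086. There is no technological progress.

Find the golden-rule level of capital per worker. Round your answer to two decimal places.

The golden rule sets f'(k) = n + δ, i.e. α·k^(α−1) = n + δ.
So k^(1−α) = α / (n + δ) = 0.5 / 0.116 = 4.3103.
k_gold = 4.3103^(1/0.5) ≈ 18.5787

k_gold ≈ 18.58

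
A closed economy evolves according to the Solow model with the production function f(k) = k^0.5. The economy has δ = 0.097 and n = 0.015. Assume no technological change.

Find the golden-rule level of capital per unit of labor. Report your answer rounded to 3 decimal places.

k_gold ≈ 19.930

The golden rule sets f'(k) = n + δ, i.e. α·k^(α−1) = n + δ.
So k^(1−α) = α / (n + δ) = 0.5 / 0.112 = 4.4643.
k_gold = 4.4643^(1/0.5) ≈ 19.9300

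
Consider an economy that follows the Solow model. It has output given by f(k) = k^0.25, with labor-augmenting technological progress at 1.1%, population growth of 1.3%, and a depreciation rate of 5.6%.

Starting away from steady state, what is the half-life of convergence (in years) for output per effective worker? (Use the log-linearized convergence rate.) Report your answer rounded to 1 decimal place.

Near the steady state the convergence rate is λ = (1 − α)(n + g + δ).
λ = (1 − 0.25) × 0.080 = 0.75 × 0.080 = 0.0600
Half-life = ln 2 / λ = 0.6931 / 0.0600 ≈ 11.55 years

half-life ≈ 11.6 years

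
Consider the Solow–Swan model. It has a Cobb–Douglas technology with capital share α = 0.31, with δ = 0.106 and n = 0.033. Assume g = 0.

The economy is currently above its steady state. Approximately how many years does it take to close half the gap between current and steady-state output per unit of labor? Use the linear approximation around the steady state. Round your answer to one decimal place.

about 7.2 years

Near the steady state the convergence rate is λ = (1 − α)(n + δ).
λ = (1 − 0.31) × 0.139 = 0.69 × 0.139 = 0.09591
Half-life = ln 2 / λ = 0.6931 / 0.09591 ≈ 7.23 years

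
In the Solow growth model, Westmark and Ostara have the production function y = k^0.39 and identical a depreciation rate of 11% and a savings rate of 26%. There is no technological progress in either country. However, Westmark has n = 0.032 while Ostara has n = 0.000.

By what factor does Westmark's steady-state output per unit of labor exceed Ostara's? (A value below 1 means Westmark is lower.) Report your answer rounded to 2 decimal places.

ratio ≈ 0.85

Steady-state y* = [s/(n + δ)]^(α/(1−α)), so the ratio is [ (s_W/(n + δ)_W) / (s_O/(n + δ)_O) ]^0.6393.
s_W/(n + δ)_W = 0.26/0.142 = 1.8310; s_O/(n + δ)_O = 0.26/0.110 = 2.3636.
Ratio = (1.8310/2.3636)^0.6393 = 0.7747^0.6393 ≈ 0.8494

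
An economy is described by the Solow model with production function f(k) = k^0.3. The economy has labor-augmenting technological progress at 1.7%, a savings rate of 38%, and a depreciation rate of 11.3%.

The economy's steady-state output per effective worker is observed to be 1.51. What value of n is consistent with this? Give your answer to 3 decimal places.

At the steady state, Δk = 0, so s·k^α = (n + g + δ)·k.
Since y* = [s/(n + g + δ)]^(α/(1−α)), we have s/(n + g + δ) = (y*)^((1−α)/α) = 1.51^2.3333 = 2.6158.
Therefore n + g + δ = s / 2.6158 = 0.38 / 2.6158 = 0.1453, so n = 0.1453 − 0.130 = 0.0153.

n ≈ 0.015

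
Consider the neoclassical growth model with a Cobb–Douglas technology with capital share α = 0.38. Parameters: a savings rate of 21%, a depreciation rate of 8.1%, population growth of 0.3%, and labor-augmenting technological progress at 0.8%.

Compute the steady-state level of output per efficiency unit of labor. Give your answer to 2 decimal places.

At the steady state, Δk = 0, so s·k^α = (n + g + δ)·k.
Dividing both sides by k: k^(1−α) = s / (n + g + δ).
k^0.62 = 0.21 / (0.003 + 0.008 + 0.081) = 0.21 / 0.092 = 2.2826
k* = 2.2826^(1/0.62) ≈ 3.7854
y* = (k*)^α = 3.7854^0.38 ≈ 1.6584

y* ≈ 1.66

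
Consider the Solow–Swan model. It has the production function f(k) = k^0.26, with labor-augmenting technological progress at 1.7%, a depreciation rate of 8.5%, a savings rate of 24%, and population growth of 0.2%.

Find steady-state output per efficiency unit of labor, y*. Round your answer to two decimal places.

y* ≈ 1.34

At the steady state, Δk = 0, so s·k^α = (n + g + δ)·k.
Dividing both sides by k: k^(1−α) = s / (n + g + δ).
k^0.74 = 0.24 / (0.002 + 0.017 + 0.085) = 0.24 / 0.104 = 2.3077
k* = 2.3077^(1/0.74) ≈ 3.0959
y* = (k*)^α = 3.0959^0.26 ≈ 1.3415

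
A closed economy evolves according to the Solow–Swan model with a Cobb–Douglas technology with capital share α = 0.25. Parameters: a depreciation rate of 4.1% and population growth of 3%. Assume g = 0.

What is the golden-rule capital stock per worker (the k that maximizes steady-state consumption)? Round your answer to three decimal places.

The golden rule sets f'(k) = n + δ, i.e. α·k^(α−1) = n + δ.
So k^(1−α) = α / (n + δ) = 0.25 / 0.071 = 3.5211.
k_gold = 3.5211^(1/0.75) ≈ 5.3568

k_gold ≈ 5.357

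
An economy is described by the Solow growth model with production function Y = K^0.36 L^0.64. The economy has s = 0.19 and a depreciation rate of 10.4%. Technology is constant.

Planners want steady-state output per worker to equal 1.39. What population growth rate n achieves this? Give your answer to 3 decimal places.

n ≈ 0.002

At the steady state, Δk = 0, so s·k^α = (n + δ)·k.
Since y* = [s/(n + δ)]^(α/(1−α)), we have s/(n + δ) = (y*)^((1−α)/α) = 1.39^1.7778 = 1.7958.
Therefore n + δ = s / 1.7958 = 0.19 / 1.7958 = 0.1058, so n = 0.1058 − 0.104 = 0.0018.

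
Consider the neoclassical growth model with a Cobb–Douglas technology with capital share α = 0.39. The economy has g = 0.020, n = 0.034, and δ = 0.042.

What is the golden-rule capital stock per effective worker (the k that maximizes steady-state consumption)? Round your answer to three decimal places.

k_gold ≈ 9.955

The golden rule sets f'(k) = n + g + δ, i.e. α·k^(α−1) = n + g + δ.
So k^(1−α) = α / (n + g + δ) = 0.39 / 0.096 = 4.0625.
k_gold = 4.0625^(1/0.61) ≈ 9.9546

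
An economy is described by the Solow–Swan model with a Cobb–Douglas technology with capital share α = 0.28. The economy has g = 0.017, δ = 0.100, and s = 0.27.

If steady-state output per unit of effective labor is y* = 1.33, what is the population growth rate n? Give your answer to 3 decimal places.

At the steady state, Δk = 0, so s·k^α = (n + g + δ)·k.
Since y* = [s/(n + g + δ)]^(α/(1−α)), we have s/(n + g + δ) = (y*)^((1−α)/α) = 1.33^2.5714 = 2.0820.
Therefore n + g + δ = s / 2.0820 = 0.27 / 2.0820 = 0.1297, so n = 0.1297 − 0.117 = 0.0127.

n ≈ 0.013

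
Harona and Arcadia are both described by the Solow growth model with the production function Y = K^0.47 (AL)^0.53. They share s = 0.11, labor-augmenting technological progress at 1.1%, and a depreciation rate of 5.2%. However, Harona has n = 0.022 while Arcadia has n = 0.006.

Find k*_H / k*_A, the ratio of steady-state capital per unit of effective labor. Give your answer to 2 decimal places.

ratio ≈ 0.67

Steady-state k* = [s/(n + g + δ)]^(1/(1−α)), so the ratio is [ (s_H/(n + g + δ)_H) / (s_A/(n + g + δ)_A) ]^1.8868.
s_H/(n + g + δ)_H = 0.11/0.085 = 1.2941; s_A/(n + g + δ)_A = 0.11/0.069 = 1.5942.
Ratio = (1.2941/1.5942)^1.8868 = 0.8118^1.8868 ≈ 0.6748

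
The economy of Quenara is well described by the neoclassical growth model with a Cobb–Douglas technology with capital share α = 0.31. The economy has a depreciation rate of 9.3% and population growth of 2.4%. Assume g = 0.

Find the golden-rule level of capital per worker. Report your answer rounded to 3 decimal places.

k_gold ≈ 4.105

The golden rule sets f'(k) = n + δ, i.e. α·k^(α−1) = n + δ.
So k^(1−α) = α / (n + δ) = 0.31 / 0.117 = 2.6496.
k_gold = 2.6496^(1/0.69) ≈ 4.1049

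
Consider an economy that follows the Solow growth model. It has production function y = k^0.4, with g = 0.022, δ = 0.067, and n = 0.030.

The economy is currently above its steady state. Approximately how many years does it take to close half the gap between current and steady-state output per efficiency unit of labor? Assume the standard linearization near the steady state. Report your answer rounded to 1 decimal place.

about 9.7 years

Near the steady state the convergence rate is λ = (1 − α)(n + g + δ).
λ = (1 − 0.4) × 0.119 = 0.6 × 0.119 = 0.0714
Half-life = ln 2 / λ = 0.6931 / 0.0714 ≈ 9.71 years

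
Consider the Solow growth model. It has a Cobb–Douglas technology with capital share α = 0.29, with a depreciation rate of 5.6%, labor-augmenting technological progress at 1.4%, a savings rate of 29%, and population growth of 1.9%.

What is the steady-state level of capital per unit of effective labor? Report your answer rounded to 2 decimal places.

k* ≈ 5.28

Steady state requires s·f(k) = (n + g + δ)·k, i.e. s·k^α = (n + g + δ)·k.
Dividing both sides by k: k^(1−α) = s / (n + g + δ).
k^0.71 = 0.29 / (0.019 + 0.014 + 0.056) = 0.29 / 0.089 = 3.2584
k* = 3.2584^(1/0.71) ≈ 5.2789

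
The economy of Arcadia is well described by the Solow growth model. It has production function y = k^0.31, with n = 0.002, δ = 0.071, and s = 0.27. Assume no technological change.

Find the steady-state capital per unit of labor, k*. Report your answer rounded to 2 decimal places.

At the steady state, Δk = 0, so s·k^α = (n + δ)·k.
Dividing both sides by k: k^(1−α) = s / (n + δ).
k^0.69 = 0.27 / (0.002 + 0.071) = 0.27 / 0.073 = 3.6986
k* = 3.6986^(1/0.69) ≈ 6.6564

k* ≈ 6.66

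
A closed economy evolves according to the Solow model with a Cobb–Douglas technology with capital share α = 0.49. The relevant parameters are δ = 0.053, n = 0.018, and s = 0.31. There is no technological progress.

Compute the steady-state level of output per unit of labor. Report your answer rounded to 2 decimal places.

y* ≈ 4.12

In steady state, investment equals break-even investment: s·k^α = (n + δ)·k.
Rearranging, k^(1−α) = s / (n + δ).
k^0.51 = 0.31 / (0.018 + 0.053) = 0.31 / 0.071 = 4.3662
k* = 4.3662^(1/0.51) ≈ 17.9931
y* = (k*)^α = 17.9931^0.49 ≈ 4.1210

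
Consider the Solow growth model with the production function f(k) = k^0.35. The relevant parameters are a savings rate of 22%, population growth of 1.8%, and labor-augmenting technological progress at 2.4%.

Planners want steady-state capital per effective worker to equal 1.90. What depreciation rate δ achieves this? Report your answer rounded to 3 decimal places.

δ ≈ 0.103

At the steady state, Δk = 0, so s·k^α = (n + g + δ)·k.
So s / (n + g + δ) = (k*)^(1−α) = 1.90^0.65 = 1.5177.
Therefore n + g + δ = s / 1.5177 = 0.22 / 1.5177 = 0.1450, so δ = 0.1450 − 0.042 = 0.1030.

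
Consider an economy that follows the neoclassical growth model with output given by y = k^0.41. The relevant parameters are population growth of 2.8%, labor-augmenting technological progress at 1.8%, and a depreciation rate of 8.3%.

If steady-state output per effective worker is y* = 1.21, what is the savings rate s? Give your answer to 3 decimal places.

s ≈ 0.170

At the steady state, Δk = 0, so s·k^α = (n + g + δ)·k.
Since y* = [s/(n + g + δ)]^(α/(1−α)), we have s/(n + g + δ) = (y*)^((1−α)/α) = 1.21^1.439 = 1.3156.
Therefore s = 1.3156 × (n + g + δ) = 1.3156 × 0.129 = 0.1697.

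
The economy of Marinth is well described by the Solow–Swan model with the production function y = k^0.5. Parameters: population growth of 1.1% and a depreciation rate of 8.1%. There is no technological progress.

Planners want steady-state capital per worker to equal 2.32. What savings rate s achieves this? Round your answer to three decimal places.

s ≈ 0.140

In steady state, investment equals break-even investment: s·k^α = (n + δ)·k.
So s / (n + δ) = (k*)^(1−α) = 2.32^0.5 = 1.5232.
Therefore s = 1.5232 × (n + δ) = 1.5232 × 0.092 = 0.1401.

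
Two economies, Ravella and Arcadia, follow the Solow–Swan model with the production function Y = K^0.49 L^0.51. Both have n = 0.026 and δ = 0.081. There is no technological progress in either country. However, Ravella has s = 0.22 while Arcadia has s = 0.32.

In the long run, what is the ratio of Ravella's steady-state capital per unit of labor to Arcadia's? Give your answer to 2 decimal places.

Steady-state k* = [s/(n + δ)]^(1/(1−α)), so the ratio is [ (s_R/(n + δ)_R) / (s_A/(n + δ)_A) ]^1.9608.
s_R/(n + δ)_R = 0.22/0.107 = 2.0561; s_A/(n + δ)_A = 0.32/0.107 = 2.9907.
Ratio = (2.0561/2.9907)^1.9608 = 0.6875^1.9608 ≈ 0.4796

ratio ≈ 0.48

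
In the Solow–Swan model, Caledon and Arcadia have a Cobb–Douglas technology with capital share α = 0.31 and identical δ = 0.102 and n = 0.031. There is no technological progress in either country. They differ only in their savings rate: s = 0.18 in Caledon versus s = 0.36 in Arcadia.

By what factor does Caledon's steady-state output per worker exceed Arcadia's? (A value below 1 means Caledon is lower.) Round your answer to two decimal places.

ratio ≈ 0.73

Steady-state y* = [s/(n + δ)]^(α/(1−α)), so the ratio is [ (s_C/(n + δ)_C) / (s_A/(n + δ)_A) ]^0.4493.
s_C/(n + δ)_C = 0.18/0.133 = 1.3534; s_A/(n + δ)_A = 0.36/0.133 = 2.7068.
Ratio = (1.3534/2.7068)^0.4493 = 0.5000^0.4493 ≈ 0.7324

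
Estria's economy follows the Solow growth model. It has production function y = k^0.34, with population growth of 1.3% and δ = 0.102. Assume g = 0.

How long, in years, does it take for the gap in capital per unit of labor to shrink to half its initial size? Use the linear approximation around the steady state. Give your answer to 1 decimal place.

Near the steady state the convergence rate is λ = (1 − α)(n + δ).
λ = (1 − 0.34) × 0.115 = 0.66 × 0.115 = 0.0759
Half-life = ln 2 / λ = 0.6931 / 0.0759 ≈ 9.13 years

about 9.1 years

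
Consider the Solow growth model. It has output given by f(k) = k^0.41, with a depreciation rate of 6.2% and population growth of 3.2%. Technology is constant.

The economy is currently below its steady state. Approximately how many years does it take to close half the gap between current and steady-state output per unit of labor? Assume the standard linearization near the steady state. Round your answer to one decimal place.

Near the steady state the convergence rate is λ = (1 − α)(n + δ).
λ = (1 − 0.41) × 0.094 = 0.59 × 0.094 = 0.05546
Half-life = ln 2 / λ = 0.6931 / 0.05546 ≈ 12.50 years

t_½ ≈ 12.5 years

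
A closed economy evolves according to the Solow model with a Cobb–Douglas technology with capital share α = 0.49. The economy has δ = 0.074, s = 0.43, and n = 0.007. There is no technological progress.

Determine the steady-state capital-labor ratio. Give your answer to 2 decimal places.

k* = 26.40

At the steady state, Δk = 0, so s·k^α = (n + δ)·k.
Dividing both sides by k: k^(1−α) = s / (n + δ).
k^0.51 = 0.43 / (0.007 + 0.074) = 0.43 / 0.081 = 5.3086
k* = 5.3086^(1/0.51) ≈ 26.3955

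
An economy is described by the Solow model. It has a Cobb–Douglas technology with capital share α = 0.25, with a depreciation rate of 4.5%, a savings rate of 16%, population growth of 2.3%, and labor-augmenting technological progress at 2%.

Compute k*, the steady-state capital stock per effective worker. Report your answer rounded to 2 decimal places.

k* ≈ 2.22

At the steady state, Δk = 0, so s·k^α = (n + g + δ)·k.
Rearranging, k^(1−α) = s / (n + g + δ).
k^0.75 = 0.16 / (0.023 + 0.020 + 0.045) = 0.16 / 0.088 = 1.8182
k* = 1.8182^(1/0.75) ≈ 2.2192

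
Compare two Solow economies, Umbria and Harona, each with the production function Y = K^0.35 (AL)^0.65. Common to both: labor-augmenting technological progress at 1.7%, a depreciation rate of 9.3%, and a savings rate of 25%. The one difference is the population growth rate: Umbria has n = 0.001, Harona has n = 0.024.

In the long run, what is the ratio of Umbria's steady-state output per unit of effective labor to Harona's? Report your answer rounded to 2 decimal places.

Steady-state y* = [s/(n + g + δ)]^(α/(1−α)), so the ratio is [ (s_U/(n + g + δ)_U) / (s_H/(n + g + δ)_H) ]^0.5385.
s_U/(n + g + δ)_U = 0.25/0.111 = 2.2523; s_H/(n + g + δ)_H = 0.25/0.134 = 1.8657.
Ratio = (2.2523/1.8657)^0.5385 = 1.2072^0.5385 ≈ 1.1067

ratio ≈ 1.11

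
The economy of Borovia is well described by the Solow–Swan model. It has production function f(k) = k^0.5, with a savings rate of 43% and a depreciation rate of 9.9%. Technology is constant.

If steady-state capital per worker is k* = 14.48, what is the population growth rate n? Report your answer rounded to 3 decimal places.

At the steady state, Δk = 0, so s·k^α = (n + δ)·k.
So s / (n + δ) = (k*)^(1−α) = 14.48^0.5 = 3.8053.
Therefore n + δ = s / 3.8053 = 0.43 / 3.8053 = 0.1130, so n = 0.1130 − 0.099 = 0.0140.

n ≈ 0.014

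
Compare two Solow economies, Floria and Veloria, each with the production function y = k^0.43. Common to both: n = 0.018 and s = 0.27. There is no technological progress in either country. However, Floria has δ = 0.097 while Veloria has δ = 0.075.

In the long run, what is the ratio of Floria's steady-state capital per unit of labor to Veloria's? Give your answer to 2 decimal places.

k*_F / k*_V ≈ 0.69

Steady-state k* = [s/(n + δ)]^(1/(1−α)), so the ratio is [ (s_F/(n + δ)_F) / (s_V/(n + δ)_V) ]^1.7544.
s_F/(n + δ)_F = 0.27/0.115 = 2.3478; s_V/(n + δ)_V = 0.27/0.093 = 2.9032.
Ratio = (2.3478/2.9032)^1.7544 = 0.8087^1.7544 ≈ 0.6890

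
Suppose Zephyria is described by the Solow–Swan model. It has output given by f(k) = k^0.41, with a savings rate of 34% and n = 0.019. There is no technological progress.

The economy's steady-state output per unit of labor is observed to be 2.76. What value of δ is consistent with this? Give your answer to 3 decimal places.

Steady state requires s·f(k) = (n + δ)·k, i.e. s·k^α = (n + δ)·k.
Since y* = [s/(n + δ)]^(α/(1−α)), we have s/(n + δ) = (y*)^((1−α)/α) = 2.76^1.439 = 4.3099.
Therefore n + δ = s / 4.3099 = 0.34 / 4.3099 = 0.0789, so δ = 0.0789 − 0.019 = 0.0599.

δ ≈ 0.060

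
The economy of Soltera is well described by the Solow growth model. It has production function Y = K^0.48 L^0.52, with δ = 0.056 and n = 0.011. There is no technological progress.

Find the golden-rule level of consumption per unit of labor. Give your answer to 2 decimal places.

At the golden rule, f'(k) = n + δ, so α·k^(α−1) = n + δ and k_gold = (α/(n + δ))^(1/(1−α)).
k_gold = (0.48/0.067)^(1/0.52) = 7.1642^1.9231 ≈ 44.1137
c_gold = f(k_gold) − (n + δ)·k_gold = 6.1574 − 0.067×44.1137 ≈ 3.2018

c_gold ≈ 3.20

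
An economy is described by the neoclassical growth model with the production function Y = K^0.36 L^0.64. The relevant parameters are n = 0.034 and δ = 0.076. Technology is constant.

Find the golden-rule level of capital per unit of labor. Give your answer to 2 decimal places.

k_gold ≈ 6.38

The golden rule sets f'(k) = n + δ, i.e. α·k^(α−1) = n + δ.
So k^(1−α) = α / (n + δ) = 0.36 / 0.110 = 3.2727.
k_gold = 3.2727^(1/0.64) ≈ 6.3759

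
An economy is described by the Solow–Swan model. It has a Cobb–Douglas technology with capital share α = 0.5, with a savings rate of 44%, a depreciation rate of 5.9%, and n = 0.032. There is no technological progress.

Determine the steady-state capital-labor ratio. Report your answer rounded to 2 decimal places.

k* ≈ 23.38

Steady state requires s·f(k) = (n + δ)·k, i.e. s·k^α = (n + δ)·k.
Dividing both sides by k: k^(1−α) = s / (n + δ).
k^0.5 = 0.44 / (0.032 + 0.059) = 0.44 / 0.091 = 4.8352
k* = 4.8352^(1/0.5) ≈ 23.3792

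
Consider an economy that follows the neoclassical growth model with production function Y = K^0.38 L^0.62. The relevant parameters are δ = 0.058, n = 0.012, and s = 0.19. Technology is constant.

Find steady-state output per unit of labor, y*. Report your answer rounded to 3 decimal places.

Steady state requires s·f(k) = (n + δ)·k, i.e. s·k^α = (n + δ)·k.
Rearranging, k^(1−α) = s / (n + δ).
k^0.62 = 0.19 / (0.012 + 0.058) = 0.19 / 0.070 = 2.7143
k* = 2.7143^(1/0.62) ≈ 5.0055
y* = (k*)^α = 5.0055^0.38 ≈ 1.8441

y* = 1.844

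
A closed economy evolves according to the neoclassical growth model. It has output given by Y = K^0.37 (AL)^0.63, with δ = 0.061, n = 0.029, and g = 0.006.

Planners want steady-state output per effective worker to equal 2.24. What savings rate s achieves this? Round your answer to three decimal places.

s ≈ 0.379

Steady state requires s·f(k) = (n + g + δ)·k, i.e. s·k^α = (n + g + δ)·k.
Since y* = [s/(n + g + δ)]^(α/(1−α)), we have s/(n + g + δ) = (y*)^((1−α)/α) = 2.24^1.7027 = 3.9479.
Therefore s = 3.9479 × (n + g + δ) = 3.9479 × 0.096 = 0.3790.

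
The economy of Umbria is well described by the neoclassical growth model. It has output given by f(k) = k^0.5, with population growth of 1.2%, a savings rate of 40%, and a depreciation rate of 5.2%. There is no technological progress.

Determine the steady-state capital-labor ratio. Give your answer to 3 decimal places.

In steady state, investment equals break-even investment: s·k^α = (n + δ)·k.
Rearranging, k^(1−α) = s / (n + δ).
k^0.5 = 0.40 / (0.012 + 0.052) = 0.40 / 0.064 = 6.2500
k* = 6.2500^(1/0.5) ≈ 39.0625

k* ≈ 39.063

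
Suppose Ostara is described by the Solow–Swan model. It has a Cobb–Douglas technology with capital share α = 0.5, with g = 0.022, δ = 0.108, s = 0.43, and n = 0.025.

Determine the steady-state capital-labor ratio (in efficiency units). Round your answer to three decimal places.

k* = 7.696

Steady state requires s·f(k) = (n + g + δ)·k, i.e. s·k^α = (n + g + δ)·k.
Dividing both sides by k: k^(1−α) = s / (n + g + δ).
k^0.5 = 0.43 / (0.025 + 0.022 + 0.108) = 0.43 / 0.155 = 2.7742
k* = 2.7742^(1/0.5) ≈ 7.6962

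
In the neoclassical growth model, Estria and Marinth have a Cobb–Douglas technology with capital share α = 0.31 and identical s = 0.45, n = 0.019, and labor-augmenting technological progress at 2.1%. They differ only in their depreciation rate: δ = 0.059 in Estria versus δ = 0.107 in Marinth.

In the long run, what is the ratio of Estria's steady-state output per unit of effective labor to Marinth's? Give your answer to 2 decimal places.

Steady-state y* = [s/(n + g + δ)]^(α/(1−α)), so the ratio is [ (s_E/(n + g + δ)_E) / (s_M/(n + g + δ)_M) ]^0.4493.
s_E/(n + g + δ)_E = 0.45/0.099 = 4.5455; s_M/(n + g + δ)_M = 0.45/0.147 = 3.0612.
Ratio = (4.5455/3.0612)^0.4493 = 1.4849^0.4493 ≈ 1.1944

ratio ≈ 1.19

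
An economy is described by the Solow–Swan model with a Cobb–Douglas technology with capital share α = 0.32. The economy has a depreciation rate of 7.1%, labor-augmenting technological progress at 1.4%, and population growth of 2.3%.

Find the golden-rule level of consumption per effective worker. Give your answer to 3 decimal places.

At the golden rule, f'(k) = n + g + δ, so α·k^(α−1) = n + g + δ and k_gold = (α/(n + g + δ))^(1/(1−α)).
k_gold = (0.32/0.108)^(1/0.68) = 2.9630^1.4706 ≈ 4.9400
c_gold = f(k_gold) − (n + g + δ)·k_gold = 1.6672 − 0.108×4.9400 ≈ 1.1337

c_gold ≈ 1.134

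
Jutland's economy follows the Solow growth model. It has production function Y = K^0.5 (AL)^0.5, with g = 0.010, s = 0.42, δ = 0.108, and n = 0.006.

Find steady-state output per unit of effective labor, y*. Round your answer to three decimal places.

At the steady state, Δk = 0, so s·k^α = (n + g + δ)·k.
Rearranging, k^(1−α) = s / (n + g + δ).
k^0.5 = 0.42 / (0.006 + 0.010 + 0.108) = 0.42 / 0.124 = 3.3871
k* = 3.3871^(1/0.5) ≈ 11.4724
y* = (k*)^α = 11.4724^0.5 ≈ 3.3871

y* = 3.387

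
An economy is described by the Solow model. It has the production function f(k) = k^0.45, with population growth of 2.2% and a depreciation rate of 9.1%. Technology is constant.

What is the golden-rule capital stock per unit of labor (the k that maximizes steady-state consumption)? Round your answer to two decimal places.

The golden rule sets f'(k) = n + δ, i.e. α·k^(α−1) = n + δ.
So k^(1−α) = α / (n + δ) = 0.45 / 0.113 = 3.9823.
k_gold = 3.9823^(1/0.55) ≈ 12.3354

k_gold ≈ 12.34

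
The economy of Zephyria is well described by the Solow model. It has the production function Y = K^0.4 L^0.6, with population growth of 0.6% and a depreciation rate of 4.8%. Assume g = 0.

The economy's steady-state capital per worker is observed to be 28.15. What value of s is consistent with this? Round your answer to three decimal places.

In steady state, investment equals break-even investment: s·k^α = (n + δ)·k.
So s / (n + δ) = (k*)^(1−α) = 28.15^0.6 = 7.4078.
Therefore s = 7.4078 × (n + δ) = 7.4078 × 0.054 = 0.4000.

s ≈ 0.400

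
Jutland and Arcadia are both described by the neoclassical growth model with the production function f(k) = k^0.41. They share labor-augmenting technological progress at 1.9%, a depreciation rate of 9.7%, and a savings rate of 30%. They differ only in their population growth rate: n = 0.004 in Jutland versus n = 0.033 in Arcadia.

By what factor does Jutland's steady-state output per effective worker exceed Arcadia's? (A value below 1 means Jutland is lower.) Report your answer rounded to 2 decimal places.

Steady-state y* = [s/(n + g + δ)]^(α/(1−α)), so the ratio is [ (s_J/(n + g + δ)_J) / (s_A/(n + g + δ)_A) ]^0.6949.
s_J/(n + g + δ)_J = 0.30/0.120 = 2.5000; s_A/(n + g + δ)_A = 0.30/0.149 = 2.0134.
Ratio = (2.5000/2.0134)^0.6949 = 1.2417^0.6949 ≈ 1.1623

ratio ≈ 1.16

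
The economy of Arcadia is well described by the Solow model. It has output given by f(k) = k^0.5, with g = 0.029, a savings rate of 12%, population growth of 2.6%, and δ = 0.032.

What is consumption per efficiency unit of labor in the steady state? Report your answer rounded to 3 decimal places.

Steady state requires s·f(k) = (n + g + δ)·k, i.e. s·k^α = (n + g + δ)·k.
Dividing both sides by k: k^(1−α) = s / (n + g + δ).
k^0.5 = 0.12 / (0.026 + 0.029 + 0.032) = 0.12 / 0.087 = 1.3793
k* = 1.3793^(1/0.5) ≈ 1.9025
y* = (k*)^α = 1.9025^0.5 ≈ 1.3793
c* = (1 − s)·y* = (1 − 0.12) × 1.3793 ≈ 1.2138

c* = 1.214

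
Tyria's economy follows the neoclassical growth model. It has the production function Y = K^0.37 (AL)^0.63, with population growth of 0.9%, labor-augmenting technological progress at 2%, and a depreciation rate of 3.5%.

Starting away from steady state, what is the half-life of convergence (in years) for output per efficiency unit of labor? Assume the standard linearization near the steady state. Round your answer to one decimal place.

Near the steady state the convergence rate is λ = (1 − α)(n + g + δ).
λ = (1 − 0.37) × 0.064 = 0.63 × 0.064 = 0.04032
Half-life = ln 2 / λ = 0.6931 / 0.04032 ≈ 17.19 years

half-life ≈ 17.2 years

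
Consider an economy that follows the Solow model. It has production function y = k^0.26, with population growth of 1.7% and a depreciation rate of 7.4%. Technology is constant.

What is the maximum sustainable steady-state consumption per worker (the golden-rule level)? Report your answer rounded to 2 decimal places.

c_gold ≈ 1.07

At the golden rule, f'(k) = n + δ, so α·k^(α−1) = n + δ and k_gold = (α/(n + δ))^(1/(1−α)).
k_gold = (0.26/0.091)^(1/0.74) = 2.8571^1.3514 ≈ 4.1318
c_gold = f(k_gold) − (n + δ)·k_gold = 1.4461 − 0.091×4.1318 ≈ 1.0701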